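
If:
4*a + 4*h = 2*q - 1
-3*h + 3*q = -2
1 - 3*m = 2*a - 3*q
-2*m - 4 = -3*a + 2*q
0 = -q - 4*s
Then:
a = -8/37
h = -163/222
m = -205/222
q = -311/222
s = 311/888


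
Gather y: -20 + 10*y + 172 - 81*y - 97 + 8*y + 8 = 63 - 63*y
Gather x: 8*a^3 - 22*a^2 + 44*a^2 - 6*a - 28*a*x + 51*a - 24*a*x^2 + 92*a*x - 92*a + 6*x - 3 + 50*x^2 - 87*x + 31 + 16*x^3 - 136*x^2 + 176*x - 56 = 8*a^3 + 22*a^2 - 47*a + 16*x^3 + x^2*(-24*a - 86) + x*(64*a + 95) - 28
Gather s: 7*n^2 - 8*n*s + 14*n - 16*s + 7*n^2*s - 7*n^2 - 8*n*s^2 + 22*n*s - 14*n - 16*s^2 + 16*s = s^2*(-8*n - 16) + s*(7*n^2 + 14*n)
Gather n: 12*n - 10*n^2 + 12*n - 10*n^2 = -20*n^2 + 24*n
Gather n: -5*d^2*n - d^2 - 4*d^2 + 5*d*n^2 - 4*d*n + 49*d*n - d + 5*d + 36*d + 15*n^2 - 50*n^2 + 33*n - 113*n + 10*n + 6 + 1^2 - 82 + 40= -5*d^2 + 40*d + n^2*(5*d - 35) + n*(-5*d^2 + 45*d - 70) - 35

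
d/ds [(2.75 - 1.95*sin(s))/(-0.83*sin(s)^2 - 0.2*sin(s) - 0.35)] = (-1.6185*sin(s)^2 + 4.565*sin(s) + 1.2325)*cos(s)/(0.6889*sin(s)^4 + 0.332*sin(s)^3 + 0.621*sin(s)^2 + 0.14*sin(s) + 0.1225)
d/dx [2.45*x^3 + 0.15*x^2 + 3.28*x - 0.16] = 7.35*x^2 + 0.3*x + 3.28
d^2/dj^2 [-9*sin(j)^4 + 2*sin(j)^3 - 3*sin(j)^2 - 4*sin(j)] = 144*sin(j)^4 - 18*sin(j)^3 - 96*sin(j)^2 + 16*sin(j) - 6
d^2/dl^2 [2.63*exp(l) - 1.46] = 2.63*exp(l)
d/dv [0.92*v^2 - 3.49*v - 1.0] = 1.84*v - 3.49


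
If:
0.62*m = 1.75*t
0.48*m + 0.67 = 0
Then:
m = -1.40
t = -0.49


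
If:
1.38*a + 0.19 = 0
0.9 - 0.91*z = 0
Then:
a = -0.14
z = 0.99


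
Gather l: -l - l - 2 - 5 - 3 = -2*l - 10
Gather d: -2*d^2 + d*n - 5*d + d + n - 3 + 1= -2*d^2 + d*(n - 4) + n - 2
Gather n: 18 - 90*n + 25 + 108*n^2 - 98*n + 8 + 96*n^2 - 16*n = 204*n^2 - 204*n + 51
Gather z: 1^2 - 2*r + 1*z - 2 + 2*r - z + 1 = 0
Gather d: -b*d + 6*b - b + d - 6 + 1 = 5*b + d*(1 - b) - 5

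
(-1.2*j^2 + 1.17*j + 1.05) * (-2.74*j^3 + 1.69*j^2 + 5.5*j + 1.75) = 3.288*j^5 - 5.2338*j^4 - 7.4997*j^3 + 6.1095*j^2 + 7.8225*j + 1.8375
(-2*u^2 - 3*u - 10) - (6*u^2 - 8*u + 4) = -8*u^2 + 5*u - 14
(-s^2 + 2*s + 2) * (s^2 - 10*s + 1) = -s^4 + 12*s^3 - 19*s^2 - 18*s + 2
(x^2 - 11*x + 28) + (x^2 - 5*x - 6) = 2*x^2 - 16*x + 22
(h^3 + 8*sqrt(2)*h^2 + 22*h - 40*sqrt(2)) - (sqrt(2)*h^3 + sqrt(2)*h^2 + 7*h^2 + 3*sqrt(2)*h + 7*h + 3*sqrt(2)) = -sqrt(2)*h^3 + h^3 - 7*h^2 + 7*sqrt(2)*h^2 - 3*sqrt(2)*h + 15*h - 43*sqrt(2)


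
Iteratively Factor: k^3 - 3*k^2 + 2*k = (k - 2)*(k^2 - k) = (k - 2)*(k - 1)*(k)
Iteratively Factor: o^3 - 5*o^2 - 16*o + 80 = (o + 4)*(o^2 - 9*o + 20) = (o - 5)*(o + 4)*(o - 4)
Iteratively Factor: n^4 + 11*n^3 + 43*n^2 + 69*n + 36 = (n + 3)*(n^3 + 8*n^2 + 19*n + 12) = (n + 3)*(n + 4)*(n^2 + 4*n + 3) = (n + 3)^2*(n + 4)*(n + 1)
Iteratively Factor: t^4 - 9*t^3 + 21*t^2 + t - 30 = (t - 2)*(t^3 - 7*t^2 + 7*t + 15) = (t - 5)*(t - 2)*(t^2 - 2*t - 3) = (t - 5)*(t - 2)*(t + 1)*(t - 3)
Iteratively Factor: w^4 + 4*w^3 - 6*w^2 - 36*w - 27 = (w - 3)*(w^3 + 7*w^2 + 15*w + 9) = (w - 3)*(w + 3)*(w^2 + 4*w + 3) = (w - 3)*(w + 3)^2*(w + 1)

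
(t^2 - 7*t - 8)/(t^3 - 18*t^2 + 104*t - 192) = (t + 1)/(t^2 - 10*t + 24)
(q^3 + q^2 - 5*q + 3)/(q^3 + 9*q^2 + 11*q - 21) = (q - 1)/(q + 7)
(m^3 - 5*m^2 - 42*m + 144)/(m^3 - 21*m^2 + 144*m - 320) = (m^2 + 3*m - 18)/(m^2 - 13*m + 40)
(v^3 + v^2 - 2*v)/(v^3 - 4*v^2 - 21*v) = (-v^2 - v + 2)/(-v^2 + 4*v + 21)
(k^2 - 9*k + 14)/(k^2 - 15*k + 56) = (k - 2)/(k - 8)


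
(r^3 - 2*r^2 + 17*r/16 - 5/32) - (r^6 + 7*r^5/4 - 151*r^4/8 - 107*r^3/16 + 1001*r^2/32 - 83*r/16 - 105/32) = -r^6 - 7*r^5/4 + 151*r^4/8 + 123*r^3/16 - 1065*r^2/32 + 25*r/4 + 25/8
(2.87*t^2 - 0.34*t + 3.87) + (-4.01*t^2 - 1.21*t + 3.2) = -1.14*t^2 - 1.55*t + 7.07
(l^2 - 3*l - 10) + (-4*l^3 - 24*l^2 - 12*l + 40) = -4*l^3 - 23*l^2 - 15*l + 30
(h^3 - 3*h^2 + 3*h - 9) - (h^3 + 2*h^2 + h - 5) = -5*h^2 + 2*h - 4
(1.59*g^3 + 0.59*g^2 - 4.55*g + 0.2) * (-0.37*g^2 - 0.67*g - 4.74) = -0.5883*g^5 - 1.2836*g^4 - 6.2484*g^3 + 0.1779*g^2 + 21.433*g - 0.948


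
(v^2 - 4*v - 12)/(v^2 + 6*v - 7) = (v^2 - 4*v - 12)/(v^2 + 6*v - 7)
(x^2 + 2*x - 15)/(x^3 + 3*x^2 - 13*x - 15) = 1/(x + 1)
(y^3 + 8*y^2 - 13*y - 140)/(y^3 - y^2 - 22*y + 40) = (y + 7)/(y - 2)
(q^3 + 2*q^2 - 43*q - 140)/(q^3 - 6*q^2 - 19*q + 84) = (q + 5)/(q - 3)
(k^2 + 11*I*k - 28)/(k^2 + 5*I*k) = (k^2 + 11*I*k - 28)/(k*(k + 5*I))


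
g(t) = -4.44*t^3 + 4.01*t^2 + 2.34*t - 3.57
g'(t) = -13.32*t^2 + 8.02*t + 2.34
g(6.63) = -1105.76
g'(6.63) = -529.99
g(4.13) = -238.28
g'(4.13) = -191.74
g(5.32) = -546.15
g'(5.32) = -331.98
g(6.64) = -1111.07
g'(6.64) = -531.68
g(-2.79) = 117.54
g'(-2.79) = -123.72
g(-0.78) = -0.85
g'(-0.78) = -12.02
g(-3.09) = 158.48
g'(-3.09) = -149.62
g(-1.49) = 16.53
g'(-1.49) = -39.18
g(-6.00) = 1085.79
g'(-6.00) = -525.30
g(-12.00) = 8218.11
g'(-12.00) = -2011.98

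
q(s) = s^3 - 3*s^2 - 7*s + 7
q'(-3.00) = 38.00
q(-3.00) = -26.00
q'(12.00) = 353.00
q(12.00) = 1219.00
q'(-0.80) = -0.28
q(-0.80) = 10.17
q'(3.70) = 11.87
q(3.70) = -9.32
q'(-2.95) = 36.81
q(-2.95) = -24.13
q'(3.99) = 16.82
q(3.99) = -5.17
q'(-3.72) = 56.84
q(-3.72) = -59.95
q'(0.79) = -9.87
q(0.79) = 0.09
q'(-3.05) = 39.21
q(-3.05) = -27.93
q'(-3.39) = 47.82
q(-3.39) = -42.70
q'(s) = 3*s^2 - 6*s - 7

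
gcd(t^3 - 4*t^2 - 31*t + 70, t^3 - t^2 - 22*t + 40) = t^2 + 3*t - 10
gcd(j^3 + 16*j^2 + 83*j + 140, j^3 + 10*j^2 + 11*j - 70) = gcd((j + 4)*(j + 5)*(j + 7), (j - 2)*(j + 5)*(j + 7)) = j^2 + 12*j + 35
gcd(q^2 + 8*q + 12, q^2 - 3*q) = 1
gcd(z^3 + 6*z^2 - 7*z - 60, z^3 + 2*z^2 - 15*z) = z^2 + 2*z - 15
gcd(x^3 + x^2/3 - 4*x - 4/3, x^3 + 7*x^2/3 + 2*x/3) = x^2 + 7*x/3 + 2/3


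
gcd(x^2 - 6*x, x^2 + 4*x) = x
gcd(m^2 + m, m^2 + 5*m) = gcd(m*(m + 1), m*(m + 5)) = m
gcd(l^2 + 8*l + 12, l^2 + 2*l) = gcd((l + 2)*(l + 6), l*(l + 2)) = l + 2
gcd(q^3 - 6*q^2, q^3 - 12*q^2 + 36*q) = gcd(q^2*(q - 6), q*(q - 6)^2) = q^2 - 6*q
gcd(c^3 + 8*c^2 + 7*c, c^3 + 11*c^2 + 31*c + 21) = c^2 + 8*c + 7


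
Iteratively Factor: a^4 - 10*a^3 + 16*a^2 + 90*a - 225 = (a - 5)*(a^3 - 5*a^2 - 9*a + 45) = (a - 5)^2*(a^2 - 9) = (a - 5)^2*(a - 3)*(a + 3)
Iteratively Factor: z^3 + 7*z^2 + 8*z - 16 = (z - 1)*(z^2 + 8*z + 16) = (z - 1)*(z + 4)*(z + 4)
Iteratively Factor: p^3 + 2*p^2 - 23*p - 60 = (p + 3)*(p^2 - p - 20) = (p + 3)*(p + 4)*(p - 5)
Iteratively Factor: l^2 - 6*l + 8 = (l - 2)*(l - 4)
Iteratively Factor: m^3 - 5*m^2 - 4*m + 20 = (m + 2)*(m^2 - 7*m + 10) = (m - 2)*(m + 2)*(m - 5)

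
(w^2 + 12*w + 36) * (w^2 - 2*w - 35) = w^4 + 10*w^3 - 23*w^2 - 492*w - 1260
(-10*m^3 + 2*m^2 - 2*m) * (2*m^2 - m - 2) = -20*m^5 + 14*m^4 + 14*m^3 - 2*m^2 + 4*m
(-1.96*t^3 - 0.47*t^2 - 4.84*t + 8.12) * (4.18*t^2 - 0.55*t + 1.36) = -8.1928*t^5 - 0.8866*t^4 - 22.6383*t^3 + 35.9644*t^2 - 11.0484*t + 11.0432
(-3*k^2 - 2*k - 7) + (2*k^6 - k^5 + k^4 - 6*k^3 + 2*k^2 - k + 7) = 2*k^6 - k^5 + k^4 - 6*k^3 - k^2 - 3*k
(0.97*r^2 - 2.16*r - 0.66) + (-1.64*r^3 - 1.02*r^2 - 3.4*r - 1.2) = -1.64*r^3 - 0.05*r^2 - 5.56*r - 1.86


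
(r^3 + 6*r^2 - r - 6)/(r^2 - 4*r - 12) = (-r^3 - 6*r^2 + r + 6)/(-r^2 + 4*r + 12)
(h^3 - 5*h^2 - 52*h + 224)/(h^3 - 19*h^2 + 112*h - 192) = (h^2 + 3*h - 28)/(h^2 - 11*h + 24)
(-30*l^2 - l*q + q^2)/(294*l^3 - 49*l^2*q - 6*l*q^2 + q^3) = (5*l + q)/(-49*l^2 + q^2)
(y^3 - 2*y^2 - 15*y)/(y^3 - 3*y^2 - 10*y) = (y + 3)/(y + 2)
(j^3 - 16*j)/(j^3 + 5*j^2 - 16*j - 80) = j/(j + 5)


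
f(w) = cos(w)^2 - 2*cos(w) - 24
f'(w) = -2*sin(w)*cos(w) + 2*sin(w)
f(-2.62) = -21.51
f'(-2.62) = -1.86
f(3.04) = -21.02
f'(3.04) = 0.40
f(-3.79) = -21.77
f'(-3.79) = 2.17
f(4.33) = -23.11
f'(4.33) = -2.55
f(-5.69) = -24.97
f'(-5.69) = 0.19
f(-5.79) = -24.99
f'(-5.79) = 0.11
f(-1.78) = -23.54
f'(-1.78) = -2.36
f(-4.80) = -24.17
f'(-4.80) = 1.82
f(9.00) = -21.35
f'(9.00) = 1.58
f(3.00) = -21.04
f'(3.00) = 0.56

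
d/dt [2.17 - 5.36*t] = -5.36000000000000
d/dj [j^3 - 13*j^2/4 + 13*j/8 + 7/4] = 3*j^2 - 13*j/2 + 13/8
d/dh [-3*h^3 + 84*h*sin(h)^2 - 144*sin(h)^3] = -9*h^2 + 84*h*sin(2*h) - 432*sin(h)^2*cos(h) + 84*sin(h)^2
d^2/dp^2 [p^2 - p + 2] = 2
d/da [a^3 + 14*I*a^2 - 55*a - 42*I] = 3*a^2 + 28*I*a - 55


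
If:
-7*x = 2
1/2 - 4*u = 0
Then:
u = 1/8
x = -2/7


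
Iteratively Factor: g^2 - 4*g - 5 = (g - 5)*(g + 1)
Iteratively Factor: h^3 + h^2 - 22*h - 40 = (h + 2)*(h^2 - h - 20) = (h - 5)*(h + 2)*(h + 4)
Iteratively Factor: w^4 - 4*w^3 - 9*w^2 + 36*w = (w + 3)*(w^3 - 7*w^2 + 12*w) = w*(w + 3)*(w^2 - 7*w + 12) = w*(w - 4)*(w + 3)*(w - 3)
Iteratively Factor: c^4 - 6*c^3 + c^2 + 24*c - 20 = (c - 1)*(c^3 - 5*c^2 - 4*c + 20) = (c - 5)*(c - 1)*(c^2 - 4) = (c - 5)*(c - 1)*(c + 2)*(c - 2)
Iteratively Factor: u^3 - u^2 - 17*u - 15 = (u + 3)*(u^2 - 4*u - 5) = (u - 5)*(u + 3)*(u + 1)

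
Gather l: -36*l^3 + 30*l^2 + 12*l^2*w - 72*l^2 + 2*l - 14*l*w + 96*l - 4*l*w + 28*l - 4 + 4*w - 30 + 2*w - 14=-36*l^3 + l^2*(12*w - 42) + l*(126 - 18*w) + 6*w - 48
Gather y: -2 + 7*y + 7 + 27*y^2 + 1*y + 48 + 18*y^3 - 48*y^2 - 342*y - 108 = 18*y^3 - 21*y^2 - 334*y - 55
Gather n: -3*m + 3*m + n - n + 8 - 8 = 0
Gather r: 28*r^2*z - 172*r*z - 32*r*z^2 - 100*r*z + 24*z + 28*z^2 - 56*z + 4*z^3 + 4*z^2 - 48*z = 28*r^2*z + r*(-32*z^2 - 272*z) + 4*z^3 + 32*z^2 - 80*z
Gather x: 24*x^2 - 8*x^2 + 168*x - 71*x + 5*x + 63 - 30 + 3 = 16*x^2 + 102*x + 36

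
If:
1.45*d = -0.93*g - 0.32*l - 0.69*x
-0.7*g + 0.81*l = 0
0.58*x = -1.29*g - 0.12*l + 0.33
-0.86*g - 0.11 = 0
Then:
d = -0.31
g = -0.13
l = -0.11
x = 0.88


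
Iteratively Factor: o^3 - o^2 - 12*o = (o)*(o^2 - o - 12) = o*(o - 4)*(o + 3)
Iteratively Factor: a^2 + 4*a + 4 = (a + 2)*(a + 2)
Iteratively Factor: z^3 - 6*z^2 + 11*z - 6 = (z - 1)*(z^2 - 5*z + 6) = (z - 3)*(z - 1)*(z - 2)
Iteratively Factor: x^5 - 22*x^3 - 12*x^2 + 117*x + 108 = (x - 4)*(x^4 + 4*x^3 - 6*x^2 - 36*x - 27) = (x - 4)*(x - 3)*(x^3 + 7*x^2 + 15*x + 9) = (x - 4)*(x - 3)*(x + 1)*(x^2 + 6*x + 9) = (x - 4)*(x - 3)*(x + 1)*(x + 3)*(x + 3)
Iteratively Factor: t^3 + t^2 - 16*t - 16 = (t + 1)*(t^2 - 16) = (t + 1)*(t + 4)*(t - 4)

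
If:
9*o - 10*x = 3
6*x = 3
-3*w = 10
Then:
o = 8/9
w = -10/3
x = 1/2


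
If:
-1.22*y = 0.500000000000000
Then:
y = -0.41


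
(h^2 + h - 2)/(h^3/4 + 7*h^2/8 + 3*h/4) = 8*(h - 1)/(h*(2*h + 3))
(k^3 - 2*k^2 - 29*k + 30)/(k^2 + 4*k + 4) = (k^3 - 2*k^2 - 29*k + 30)/(k^2 + 4*k + 4)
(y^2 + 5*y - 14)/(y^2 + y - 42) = (y - 2)/(y - 6)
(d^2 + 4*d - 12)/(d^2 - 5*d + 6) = (d + 6)/(d - 3)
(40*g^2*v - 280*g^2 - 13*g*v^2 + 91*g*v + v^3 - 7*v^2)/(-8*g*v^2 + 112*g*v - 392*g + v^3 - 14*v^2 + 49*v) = (-5*g + v)/(v - 7)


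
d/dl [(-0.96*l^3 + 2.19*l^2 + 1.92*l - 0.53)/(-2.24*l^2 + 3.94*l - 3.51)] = (2.1504*l^4 - 7.5648*l^3 + 23.0382*l^2 - 17.7482*l - 4.651)/(5.0176*l^4 - 17.6512*l^3 + 31.2484*l^2 - 27.6588*l + 12.3201)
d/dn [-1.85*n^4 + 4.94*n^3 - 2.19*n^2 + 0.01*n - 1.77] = -7.4*n^3 + 14.82*n^2 - 4.38*n + 0.01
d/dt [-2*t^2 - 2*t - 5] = -4*t - 2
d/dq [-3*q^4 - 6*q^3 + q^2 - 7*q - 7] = -12*q^3 - 18*q^2 + 2*q - 7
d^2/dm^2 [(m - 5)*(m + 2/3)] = 2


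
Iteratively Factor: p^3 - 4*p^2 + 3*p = (p - 3)*(p^2 - p) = (p - 3)*(p - 1)*(p)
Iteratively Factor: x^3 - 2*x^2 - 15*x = (x)*(x^2 - 2*x - 15) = x*(x + 3)*(x - 5)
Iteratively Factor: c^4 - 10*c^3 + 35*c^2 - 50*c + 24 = (c - 2)*(c^3 - 8*c^2 + 19*c - 12) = (c - 4)*(c - 2)*(c^2 - 4*c + 3) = (c - 4)*(c - 3)*(c - 2)*(c - 1)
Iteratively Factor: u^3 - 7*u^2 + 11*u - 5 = (u - 1)*(u^2 - 6*u + 5) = (u - 5)*(u - 1)*(u - 1)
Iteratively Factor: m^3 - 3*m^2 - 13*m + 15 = (m - 5)*(m^2 + 2*m - 3) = (m - 5)*(m + 3)*(m - 1)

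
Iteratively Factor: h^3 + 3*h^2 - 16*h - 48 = (h + 3)*(h^2 - 16) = (h - 4)*(h + 3)*(h + 4)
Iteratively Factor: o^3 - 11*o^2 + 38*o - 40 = (o - 5)*(o^2 - 6*o + 8) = (o - 5)*(o - 4)*(o - 2)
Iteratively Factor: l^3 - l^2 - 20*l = (l)*(l^2 - l - 20) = l*(l - 5)*(l + 4)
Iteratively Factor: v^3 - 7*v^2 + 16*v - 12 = (v - 2)*(v^2 - 5*v + 6) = (v - 2)^2*(v - 3)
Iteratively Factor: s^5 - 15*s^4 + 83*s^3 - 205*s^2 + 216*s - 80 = (s - 5)*(s^4 - 10*s^3 + 33*s^2 - 40*s + 16) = (s - 5)*(s - 1)*(s^3 - 9*s^2 + 24*s - 16) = (s - 5)*(s - 1)^2*(s^2 - 8*s + 16) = (s - 5)*(s - 4)*(s - 1)^2*(s - 4)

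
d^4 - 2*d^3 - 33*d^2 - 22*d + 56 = (d - 7)*(d - 1)*(d + 2)*(d + 4)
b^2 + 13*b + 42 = (b + 6)*(b + 7)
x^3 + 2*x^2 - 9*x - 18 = (x - 3)*(x + 2)*(x + 3)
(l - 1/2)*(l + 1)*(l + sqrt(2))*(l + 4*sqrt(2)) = l^4 + l^3/2 + 5*sqrt(2)*l^3 + 5*sqrt(2)*l^2/2 + 15*l^2/2 - 5*sqrt(2)*l/2 + 4*l - 4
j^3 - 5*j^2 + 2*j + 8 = (j - 4)*(j - 2)*(j + 1)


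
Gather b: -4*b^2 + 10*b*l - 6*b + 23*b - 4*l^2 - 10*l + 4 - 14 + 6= -4*b^2 + b*(10*l + 17) - 4*l^2 - 10*l - 4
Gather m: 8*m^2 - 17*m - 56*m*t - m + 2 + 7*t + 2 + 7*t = 8*m^2 + m*(-56*t - 18) + 14*t + 4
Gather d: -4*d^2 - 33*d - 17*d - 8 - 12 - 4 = -4*d^2 - 50*d - 24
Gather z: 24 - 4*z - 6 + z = 18 - 3*z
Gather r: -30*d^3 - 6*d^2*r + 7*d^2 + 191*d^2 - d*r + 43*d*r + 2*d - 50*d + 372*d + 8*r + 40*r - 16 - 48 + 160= -30*d^3 + 198*d^2 + 324*d + r*(-6*d^2 + 42*d + 48) + 96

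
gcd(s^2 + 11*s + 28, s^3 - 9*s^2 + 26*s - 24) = 1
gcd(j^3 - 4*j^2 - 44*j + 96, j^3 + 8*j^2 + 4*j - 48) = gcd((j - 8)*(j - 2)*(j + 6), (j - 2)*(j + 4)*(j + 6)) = j^2 + 4*j - 12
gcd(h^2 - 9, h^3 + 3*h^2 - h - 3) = h + 3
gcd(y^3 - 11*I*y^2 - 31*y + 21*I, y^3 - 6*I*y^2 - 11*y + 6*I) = y^2 - 4*I*y - 3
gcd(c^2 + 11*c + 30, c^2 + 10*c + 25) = c + 5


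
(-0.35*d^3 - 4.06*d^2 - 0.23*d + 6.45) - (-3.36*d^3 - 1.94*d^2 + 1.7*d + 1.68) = 3.01*d^3 - 2.12*d^2 - 1.93*d + 4.77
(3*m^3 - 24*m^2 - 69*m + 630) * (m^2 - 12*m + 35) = 3*m^5 - 60*m^4 + 324*m^3 + 618*m^2 - 9975*m + 22050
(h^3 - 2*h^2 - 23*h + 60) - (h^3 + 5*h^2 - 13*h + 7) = -7*h^2 - 10*h + 53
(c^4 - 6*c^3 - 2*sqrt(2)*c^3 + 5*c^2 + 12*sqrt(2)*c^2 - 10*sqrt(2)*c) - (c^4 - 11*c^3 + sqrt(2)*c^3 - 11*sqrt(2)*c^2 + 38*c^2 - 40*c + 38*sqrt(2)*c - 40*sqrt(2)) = -3*sqrt(2)*c^3 + 5*c^3 - 33*c^2 + 23*sqrt(2)*c^2 - 48*sqrt(2)*c + 40*c + 40*sqrt(2)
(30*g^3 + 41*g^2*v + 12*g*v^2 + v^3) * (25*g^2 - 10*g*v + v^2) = 750*g^5 + 725*g^4*v - 80*g^3*v^2 - 54*g^2*v^3 + 2*g*v^4 + v^5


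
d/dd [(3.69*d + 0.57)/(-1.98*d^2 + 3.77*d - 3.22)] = (7.3062*d^2 + 2.2572*d - 14.0307)/(3.9204*d^4 - 14.9292*d^3 + 26.9641*d^2 - 24.2788*d + 10.3684)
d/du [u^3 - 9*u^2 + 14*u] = 3*u^2 - 18*u + 14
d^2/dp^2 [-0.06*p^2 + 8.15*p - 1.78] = -0.120000000000000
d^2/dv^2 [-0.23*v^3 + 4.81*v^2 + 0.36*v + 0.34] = 9.62 - 1.38*v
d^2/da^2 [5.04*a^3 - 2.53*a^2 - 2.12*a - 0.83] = 30.24*a - 5.06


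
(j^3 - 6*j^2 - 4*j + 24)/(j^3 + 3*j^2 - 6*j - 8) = (j^2 - 4*j - 12)/(j^2 + 5*j + 4)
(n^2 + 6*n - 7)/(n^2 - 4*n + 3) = (n + 7)/(n - 3)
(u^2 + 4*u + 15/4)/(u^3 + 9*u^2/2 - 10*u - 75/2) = (u + 3/2)/(u^2 + 2*u - 15)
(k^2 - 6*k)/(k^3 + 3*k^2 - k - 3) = k*(k - 6)/(k^3 + 3*k^2 - k - 3)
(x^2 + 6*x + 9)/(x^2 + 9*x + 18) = (x + 3)/(x + 6)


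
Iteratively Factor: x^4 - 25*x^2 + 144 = (x - 3)*(x^3 + 3*x^2 - 16*x - 48) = (x - 3)*(x + 3)*(x^2 - 16) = (x - 4)*(x - 3)*(x + 3)*(x + 4)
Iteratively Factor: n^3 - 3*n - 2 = (n + 1)*(n^2 - n - 2) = (n - 2)*(n + 1)*(n + 1)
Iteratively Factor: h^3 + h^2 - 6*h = (h + 3)*(h^2 - 2*h) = (h - 2)*(h + 3)*(h)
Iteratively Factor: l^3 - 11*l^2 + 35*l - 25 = (l - 5)*(l^2 - 6*l + 5) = (l - 5)*(l - 1)*(l - 5)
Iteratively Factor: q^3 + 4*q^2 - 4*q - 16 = (q - 2)*(q^2 + 6*q + 8) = (q - 2)*(q + 4)*(q + 2)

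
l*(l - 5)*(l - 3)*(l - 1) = l^4 - 9*l^3 + 23*l^2 - 15*l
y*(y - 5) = y^2 - 5*y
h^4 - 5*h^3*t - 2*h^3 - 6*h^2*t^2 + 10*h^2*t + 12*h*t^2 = h*(h - 2)*(h - 6*t)*(h + t)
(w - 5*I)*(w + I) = w^2 - 4*I*w + 5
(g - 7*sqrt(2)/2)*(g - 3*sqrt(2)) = g^2 - 13*sqrt(2)*g/2 + 21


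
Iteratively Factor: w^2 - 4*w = (w)*(w - 4)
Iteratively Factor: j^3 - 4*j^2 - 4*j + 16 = (j + 2)*(j^2 - 6*j + 8) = (j - 2)*(j + 2)*(j - 4)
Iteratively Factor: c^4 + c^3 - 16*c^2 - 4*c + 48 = (c - 2)*(c^3 + 3*c^2 - 10*c - 24) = (c - 3)*(c - 2)*(c^2 + 6*c + 8) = (c - 3)*(c - 2)*(c + 2)*(c + 4)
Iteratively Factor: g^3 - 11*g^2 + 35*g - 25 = (g - 5)*(g^2 - 6*g + 5) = (g - 5)*(g - 1)*(g - 5)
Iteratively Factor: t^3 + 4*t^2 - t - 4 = (t + 4)*(t^2 - 1) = (t - 1)*(t + 4)*(t + 1)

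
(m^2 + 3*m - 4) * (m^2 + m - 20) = m^4 + 4*m^3 - 21*m^2 - 64*m + 80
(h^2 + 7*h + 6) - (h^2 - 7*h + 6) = 14*h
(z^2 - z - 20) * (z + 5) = z^3 + 4*z^2 - 25*z - 100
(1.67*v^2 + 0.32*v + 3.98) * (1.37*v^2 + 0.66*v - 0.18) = 2.2879*v^4 + 1.5406*v^3 + 5.3632*v^2 + 2.5692*v - 0.7164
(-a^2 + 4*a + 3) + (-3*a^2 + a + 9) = -4*a^2 + 5*a + 12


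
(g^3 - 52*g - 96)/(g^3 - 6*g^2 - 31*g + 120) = (g^2 + 8*g + 12)/(g^2 + 2*g - 15)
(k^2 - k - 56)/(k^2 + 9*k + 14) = (k - 8)/(k + 2)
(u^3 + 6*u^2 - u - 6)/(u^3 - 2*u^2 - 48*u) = (u^2 - 1)/(u*(u - 8))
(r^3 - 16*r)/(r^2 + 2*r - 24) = r*(r + 4)/(r + 6)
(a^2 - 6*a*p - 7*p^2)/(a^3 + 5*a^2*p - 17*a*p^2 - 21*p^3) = (-a + 7*p)/(-a^2 - 4*a*p + 21*p^2)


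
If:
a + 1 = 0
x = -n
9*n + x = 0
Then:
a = -1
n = 0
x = 0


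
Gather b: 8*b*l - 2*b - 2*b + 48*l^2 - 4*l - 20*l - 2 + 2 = b*(8*l - 4) + 48*l^2 - 24*l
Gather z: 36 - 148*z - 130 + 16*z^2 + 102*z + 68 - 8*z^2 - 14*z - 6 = 8*z^2 - 60*z - 32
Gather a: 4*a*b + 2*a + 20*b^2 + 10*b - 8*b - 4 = a*(4*b + 2) + 20*b^2 + 2*b - 4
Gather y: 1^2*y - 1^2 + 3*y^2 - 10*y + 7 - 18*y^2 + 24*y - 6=-15*y^2 + 15*y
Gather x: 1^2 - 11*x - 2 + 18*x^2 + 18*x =18*x^2 + 7*x - 1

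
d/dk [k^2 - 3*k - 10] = 2*k - 3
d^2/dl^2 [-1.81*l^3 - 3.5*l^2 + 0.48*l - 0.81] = -10.86*l - 7.0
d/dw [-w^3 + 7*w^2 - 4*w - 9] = -3*w^2 + 14*w - 4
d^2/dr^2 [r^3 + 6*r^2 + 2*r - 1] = 6*r + 12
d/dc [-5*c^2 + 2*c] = 2 - 10*c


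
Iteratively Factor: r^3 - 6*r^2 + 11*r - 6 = (r - 2)*(r^2 - 4*r + 3) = (r - 2)*(r - 1)*(r - 3)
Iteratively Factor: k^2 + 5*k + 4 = (k + 1)*(k + 4)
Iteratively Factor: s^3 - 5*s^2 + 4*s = (s - 4)*(s^2 - s) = s*(s - 4)*(s - 1)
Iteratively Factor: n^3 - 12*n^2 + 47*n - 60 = (n - 3)*(n^2 - 9*n + 20) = (n - 5)*(n - 3)*(n - 4)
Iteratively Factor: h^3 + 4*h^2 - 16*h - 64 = (h + 4)*(h^2 - 16) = (h - 4)*(h + 4)*(h + 4)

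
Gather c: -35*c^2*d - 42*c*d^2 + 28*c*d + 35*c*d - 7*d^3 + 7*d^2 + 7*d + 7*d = -35*c^2*d + c*(-42*d^2 + 63*d) - 7*d^3 + 7*d^2 + 14*d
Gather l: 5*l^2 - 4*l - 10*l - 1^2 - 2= 5*l^2 - 14*l - 3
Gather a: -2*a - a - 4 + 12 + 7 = 15 - 3*a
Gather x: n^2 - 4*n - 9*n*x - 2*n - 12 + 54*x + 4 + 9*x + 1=n^2 - 6*n + x*(63 - 9*n) - 7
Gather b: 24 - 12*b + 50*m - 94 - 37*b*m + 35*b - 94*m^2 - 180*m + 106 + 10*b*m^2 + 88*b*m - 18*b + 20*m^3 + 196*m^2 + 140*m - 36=b*(10*m^2 + 51*m + 5) + 20*m^3 + 102*m^2 + 10*m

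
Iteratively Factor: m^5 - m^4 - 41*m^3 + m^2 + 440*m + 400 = (m + 4)*(m^4 - 5*m^3 - 21*m^2 + 85*m + 100) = (m + 1)*(m + 4)*(m^3 - 6*m^2 - 15*m + 100) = (m + 1)*(m + 4)^2*(m^2 - 10*m + 25) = (m - 5)*(m + 1)*(m + 4)^2*(m - 5)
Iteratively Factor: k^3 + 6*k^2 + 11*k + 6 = (k + 2)*(k^2 + 4*k + 3) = (k + 1)*(k + 2)*(k + 3)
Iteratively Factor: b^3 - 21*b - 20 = (b + 4)*(b^2 - 4*b - 5) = (b - 5)*(b + 4)*(b + 1)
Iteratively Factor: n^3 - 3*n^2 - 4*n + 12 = (n - 3)*(n^2 - 4) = (n - 3)*(n + 2)*(n - 2)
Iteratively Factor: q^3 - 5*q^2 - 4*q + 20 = (q + 2)*(q^2 - 7*q + 10) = (q - 2)*(q + 2)*(q - 5)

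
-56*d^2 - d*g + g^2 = (-8*d + g)*(7*d + g)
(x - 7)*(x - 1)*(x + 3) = x^3 - 5*x^2 - 17*x + 21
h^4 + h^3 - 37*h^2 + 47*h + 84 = (h - 4)*(h - 3)*(h + 1)*(h + 7)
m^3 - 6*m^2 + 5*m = m*(m - 5)*(m - 1)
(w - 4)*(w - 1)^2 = w^3 - 6*w^2 + 9*w - 4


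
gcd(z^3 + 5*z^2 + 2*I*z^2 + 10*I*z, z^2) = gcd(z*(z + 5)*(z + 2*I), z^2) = z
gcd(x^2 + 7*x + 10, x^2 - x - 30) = x + 5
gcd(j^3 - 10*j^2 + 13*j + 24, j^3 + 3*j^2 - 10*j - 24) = j - 3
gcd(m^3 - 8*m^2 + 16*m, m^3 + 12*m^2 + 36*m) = m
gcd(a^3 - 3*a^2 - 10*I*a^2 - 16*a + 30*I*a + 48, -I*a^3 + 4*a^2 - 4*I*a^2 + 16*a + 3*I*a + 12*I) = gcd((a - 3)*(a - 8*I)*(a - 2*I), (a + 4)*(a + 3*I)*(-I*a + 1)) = 1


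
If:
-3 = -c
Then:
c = 3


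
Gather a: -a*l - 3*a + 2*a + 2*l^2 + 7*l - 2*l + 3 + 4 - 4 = a*(-l - 1) + 2*l^2 + 5*l + 3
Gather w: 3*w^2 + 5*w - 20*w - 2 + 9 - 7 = 3*w^2 - 15*w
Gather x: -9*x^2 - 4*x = -9*x^2 - 4*x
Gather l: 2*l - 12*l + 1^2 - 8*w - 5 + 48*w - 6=-10*l + 40*w - 10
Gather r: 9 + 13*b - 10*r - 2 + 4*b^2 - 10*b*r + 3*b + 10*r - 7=4*b^2 - 10*b*r + 16*b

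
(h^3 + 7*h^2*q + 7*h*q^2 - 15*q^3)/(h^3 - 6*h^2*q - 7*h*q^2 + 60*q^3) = (h^2 + 4*h*q - 5*q^2)/(h^2 - 9*h*q + 20*q^2)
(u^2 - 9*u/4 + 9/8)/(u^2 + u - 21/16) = 2*(2*u - 3)/(4*u + 7)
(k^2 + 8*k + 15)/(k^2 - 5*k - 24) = (k + 5)/(k - 8)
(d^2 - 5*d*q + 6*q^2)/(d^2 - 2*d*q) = (d - 3*q)/d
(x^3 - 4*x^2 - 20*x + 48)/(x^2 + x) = (x^3 - 4*x^2 - 20*x + 48)/(x*(x + 1))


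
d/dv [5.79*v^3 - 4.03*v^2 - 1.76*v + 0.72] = 17.37*v^2 - 8.06*v - 1.76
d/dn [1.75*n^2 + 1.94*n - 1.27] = 3.5*n + 1.94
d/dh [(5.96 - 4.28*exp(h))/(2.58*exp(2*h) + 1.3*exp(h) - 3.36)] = (11.0424*exp(2*h) - 30.7536*exp(h) + 6.6328)*exp(h)/(6.6564*exp(4*h) + 6.708*exp(3*h) - 15.6476*exp(2*h) - 8.736*exp(h) + 11.2896)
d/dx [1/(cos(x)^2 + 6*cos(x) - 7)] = 2*(cos(x) + 3)*sin(x)/(cos(x)^2 + 6*cos(x) - 7)^2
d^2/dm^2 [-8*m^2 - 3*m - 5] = -16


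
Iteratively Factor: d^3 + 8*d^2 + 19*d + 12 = (d + 4)*(d^2 + 4*d + 3) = (d + 1)*(d + 4)*(d + 3)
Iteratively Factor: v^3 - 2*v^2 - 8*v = (v - 4)*(v^2 + 2*v) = v*(v - 4)*(v + 2)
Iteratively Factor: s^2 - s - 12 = (s + 3)*(s - 4)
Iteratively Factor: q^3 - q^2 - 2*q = (q)*(q^2 - q - 2) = q*(q + 1)*(q - 2)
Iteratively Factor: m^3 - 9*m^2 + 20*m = (m)*(m^2 - 9*m + 20) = m*(m - 5)*(m - 4)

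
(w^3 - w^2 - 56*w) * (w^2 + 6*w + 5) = w^5 + 5*w^4 - 57*w^3 - 341*w^2 - 280*w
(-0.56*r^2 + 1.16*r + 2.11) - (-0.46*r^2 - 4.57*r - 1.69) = -0.1*r^2 + 5.73*r + 3.8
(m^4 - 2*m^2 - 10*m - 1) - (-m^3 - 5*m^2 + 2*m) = m^4 + m^3 + 3*m^2 - 12*m - 1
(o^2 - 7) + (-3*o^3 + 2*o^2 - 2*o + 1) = -3*o^3 + 3*o^2 - 2*o - 6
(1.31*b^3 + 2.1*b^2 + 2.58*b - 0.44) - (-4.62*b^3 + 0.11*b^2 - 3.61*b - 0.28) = 5.93*b^3 + 1.99*b^2 + 6.19*b - 0.16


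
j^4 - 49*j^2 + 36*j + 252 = (j - 6)*(j - 3)*(j + 2)*(j + 7)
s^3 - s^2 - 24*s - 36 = (s - 6)*(s + 2)*(s + 3)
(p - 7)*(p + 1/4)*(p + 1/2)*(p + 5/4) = p^4 - 5*p^3 - 207*p^2/16 - 233*p/32 - 35/32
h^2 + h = h*(h + 1)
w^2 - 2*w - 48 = (w - 8)*(w + 6)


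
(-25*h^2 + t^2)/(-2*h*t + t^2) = (25*h^2 - t^2)/(t*(2*h - t))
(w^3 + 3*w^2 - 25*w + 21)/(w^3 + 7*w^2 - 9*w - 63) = (w - 1)/(w + 3)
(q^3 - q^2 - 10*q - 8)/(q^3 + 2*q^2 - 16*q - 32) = (q + 1)/(q + 4)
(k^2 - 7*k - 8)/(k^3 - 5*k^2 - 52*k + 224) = (k + 1)/(k^2 + 3*k - 28)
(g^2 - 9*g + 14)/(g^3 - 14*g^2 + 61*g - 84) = (g - 2)/(g^2 - 7*g + 12)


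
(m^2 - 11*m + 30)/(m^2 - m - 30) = (m - 5)/(m + 5)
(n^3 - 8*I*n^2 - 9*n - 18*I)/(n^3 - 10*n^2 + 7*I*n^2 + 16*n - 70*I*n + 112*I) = (n^3 - 8*I*n^2 - 9*n - 18*I)/(n^3 + n^2*(-10 + 7*I) + n*(16 - 70*I) + 112*I)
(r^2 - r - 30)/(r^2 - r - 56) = (-r^2 + r + 30)/(-r^2 + r + 56)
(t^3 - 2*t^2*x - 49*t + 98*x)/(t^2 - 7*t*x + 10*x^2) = (49 - t^2)/(-t + 5*x)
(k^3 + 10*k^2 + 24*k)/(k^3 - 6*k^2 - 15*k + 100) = k*(k + 6)/(k^2 - 10*k + 25)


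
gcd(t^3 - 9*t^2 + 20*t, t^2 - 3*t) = t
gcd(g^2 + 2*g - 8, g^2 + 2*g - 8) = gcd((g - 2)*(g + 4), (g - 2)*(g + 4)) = g^2 + 2*g - 8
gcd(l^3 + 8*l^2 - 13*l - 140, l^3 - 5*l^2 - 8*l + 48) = l - 4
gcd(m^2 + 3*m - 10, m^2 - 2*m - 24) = 1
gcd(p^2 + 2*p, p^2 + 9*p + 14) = p + 2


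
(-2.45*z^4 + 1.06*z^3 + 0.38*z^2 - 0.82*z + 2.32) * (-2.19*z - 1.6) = 5.3655*z^5 + 1.5986*z^4 - 2.5282*z^3 + 1.1878*z^2 - 3.7688*z - 3.712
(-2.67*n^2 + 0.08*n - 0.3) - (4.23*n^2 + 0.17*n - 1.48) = -6.9*n^2 - 0.09*n + 1.18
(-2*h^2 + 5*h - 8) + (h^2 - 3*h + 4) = -h^2 + 2*h - 4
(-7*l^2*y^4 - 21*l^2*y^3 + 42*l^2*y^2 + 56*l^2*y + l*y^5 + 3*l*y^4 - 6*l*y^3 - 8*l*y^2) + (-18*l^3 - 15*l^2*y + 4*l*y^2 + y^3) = -18*l^3 - 7*l^2*y^4 - 21*l^2*y^3 + 42*l^2*y^2 + 41*l^2*y + l*y^5 + 3*l*y^4 - 6*l*y^3 - 4*l*y^2 + y^3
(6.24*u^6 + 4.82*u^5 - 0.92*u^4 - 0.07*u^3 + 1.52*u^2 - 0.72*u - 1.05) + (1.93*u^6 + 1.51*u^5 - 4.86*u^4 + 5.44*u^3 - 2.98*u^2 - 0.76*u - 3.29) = 8.17*u^6 + 6.33*u^5 - 5.78*u^4 + 5.37*u^3 - 1.46*u^2 - 1.48*u - 4.34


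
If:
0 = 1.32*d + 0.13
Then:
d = -0.10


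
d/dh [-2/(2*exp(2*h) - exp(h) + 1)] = (8*exp(h) - 2)*exp(h)/(2*exp(2*h) - exp(h) + 1)^2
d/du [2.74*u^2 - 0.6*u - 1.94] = 5.48*u - 0.6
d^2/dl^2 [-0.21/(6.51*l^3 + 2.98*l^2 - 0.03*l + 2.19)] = ((8.2026*l + 1.2516)*(6.51*l^3 + 2.98*l^2 - 0.03*l + 2.19) - 0.21*(19.53*l^2 + 5.96*l - 0.03)*(39.06*l^2 + 11.92*l - 0.06))/(6.51*l^3 + 2.98*l^2 - 0.03*l + 2.19)^3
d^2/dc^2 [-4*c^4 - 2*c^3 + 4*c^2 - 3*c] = -48*c^2 - 12*c + 8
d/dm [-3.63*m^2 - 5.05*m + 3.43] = -7.26*m - 5.05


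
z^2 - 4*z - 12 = (z - 6)*(z + 2)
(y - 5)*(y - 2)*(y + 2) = y^3 - 5*y^2 - 4*y + 20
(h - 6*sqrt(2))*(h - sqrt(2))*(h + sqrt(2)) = h^3 - 6*sqrt(2)*h^2 - 2*h + 12*sqrt(2)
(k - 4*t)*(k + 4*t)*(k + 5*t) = k^3 + 5*k^2*t - 16*k*t^2 - 80*t^3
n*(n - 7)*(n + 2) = n^3 - 5*n^2 - 14*n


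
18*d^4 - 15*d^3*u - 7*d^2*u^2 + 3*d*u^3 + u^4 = (-2*d + u)*(-d + u)*(3*d + u)^2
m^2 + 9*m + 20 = (m + 4)*(m + 5)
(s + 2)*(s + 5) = s^2 + 7*s + 10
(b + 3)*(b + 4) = b^2 + 7*b + 12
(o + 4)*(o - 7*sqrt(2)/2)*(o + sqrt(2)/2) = o^3 - 3*sqrt(2)*o^2 + 4*o^2 - 12*sqrt(2)*o - 7*o/2 - 14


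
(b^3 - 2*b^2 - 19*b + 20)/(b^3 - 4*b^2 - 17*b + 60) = (b - 1)/(b - 3)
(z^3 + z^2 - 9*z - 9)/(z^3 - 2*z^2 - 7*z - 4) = (z^2 - 9)/(z^2 - 3*z - 4)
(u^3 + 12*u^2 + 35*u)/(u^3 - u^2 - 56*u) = (u + 5)/(u - 8)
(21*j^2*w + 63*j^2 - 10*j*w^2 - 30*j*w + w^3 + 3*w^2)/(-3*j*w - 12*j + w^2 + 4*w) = (-7*j*w - 21*j + w^2 + 3*w)/(w + 4)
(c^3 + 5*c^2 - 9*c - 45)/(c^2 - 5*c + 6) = (c^2 + 8*c + 15)/(c - 2)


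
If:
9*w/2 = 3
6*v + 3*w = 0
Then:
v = -1/3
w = 2/3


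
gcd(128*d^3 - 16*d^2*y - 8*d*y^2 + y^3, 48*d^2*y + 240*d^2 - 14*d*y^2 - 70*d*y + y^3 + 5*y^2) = -8*d + y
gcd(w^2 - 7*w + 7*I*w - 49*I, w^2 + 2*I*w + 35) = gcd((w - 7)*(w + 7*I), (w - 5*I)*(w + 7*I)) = w + 7*I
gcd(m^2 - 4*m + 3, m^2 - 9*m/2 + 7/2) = m - 1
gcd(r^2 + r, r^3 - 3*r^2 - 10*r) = r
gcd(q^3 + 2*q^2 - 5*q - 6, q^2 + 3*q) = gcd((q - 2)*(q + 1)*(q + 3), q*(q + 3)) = q + 3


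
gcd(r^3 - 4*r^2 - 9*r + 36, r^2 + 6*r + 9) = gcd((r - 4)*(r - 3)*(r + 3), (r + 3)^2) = r + 3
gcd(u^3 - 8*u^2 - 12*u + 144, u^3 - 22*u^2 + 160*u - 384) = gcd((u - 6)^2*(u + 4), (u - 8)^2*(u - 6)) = u - 6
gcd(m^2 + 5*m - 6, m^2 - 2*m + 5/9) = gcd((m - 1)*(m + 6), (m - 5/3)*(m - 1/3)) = 1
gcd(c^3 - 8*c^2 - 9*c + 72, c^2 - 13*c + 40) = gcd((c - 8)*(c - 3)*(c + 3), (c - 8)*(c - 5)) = c - 8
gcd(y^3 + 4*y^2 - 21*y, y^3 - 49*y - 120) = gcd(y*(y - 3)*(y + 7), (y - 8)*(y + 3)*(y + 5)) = 1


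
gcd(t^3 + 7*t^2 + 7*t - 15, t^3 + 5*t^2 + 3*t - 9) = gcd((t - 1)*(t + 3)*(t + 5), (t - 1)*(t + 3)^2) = t^2 + 2*t - 3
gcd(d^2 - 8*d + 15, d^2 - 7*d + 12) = d - 3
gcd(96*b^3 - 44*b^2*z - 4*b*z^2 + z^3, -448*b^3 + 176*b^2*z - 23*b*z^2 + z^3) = -8*b + z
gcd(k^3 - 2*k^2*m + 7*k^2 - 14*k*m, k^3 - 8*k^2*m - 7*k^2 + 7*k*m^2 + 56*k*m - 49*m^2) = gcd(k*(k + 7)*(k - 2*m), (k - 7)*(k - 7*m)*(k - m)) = 1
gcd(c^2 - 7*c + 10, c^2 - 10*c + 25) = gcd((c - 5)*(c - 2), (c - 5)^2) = c - 5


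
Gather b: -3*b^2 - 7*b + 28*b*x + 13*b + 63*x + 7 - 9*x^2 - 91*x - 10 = -3*b^2 + b*(28*x + 6) - 9*x^2 - 28*x - 3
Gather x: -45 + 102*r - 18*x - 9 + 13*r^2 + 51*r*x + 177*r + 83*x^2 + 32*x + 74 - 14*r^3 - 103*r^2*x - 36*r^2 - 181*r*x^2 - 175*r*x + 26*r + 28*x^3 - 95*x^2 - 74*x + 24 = -14*r^3 - 23*r^2 + 305*r + 28*x^3 + x^2*(-181*r - 12) + x*(-103*r^2 - 124*r - 60) + 44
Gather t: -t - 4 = -t - 4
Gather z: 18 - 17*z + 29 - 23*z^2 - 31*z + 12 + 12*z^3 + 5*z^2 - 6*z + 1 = 12*z^3 - 18*z^2 - 54*z + 60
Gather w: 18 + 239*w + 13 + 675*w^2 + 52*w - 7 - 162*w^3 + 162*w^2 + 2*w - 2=-162*w^3 + 837*w^2 + 293*w + 22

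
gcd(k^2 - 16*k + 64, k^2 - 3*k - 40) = k - 8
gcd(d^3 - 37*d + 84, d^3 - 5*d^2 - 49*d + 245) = d + 7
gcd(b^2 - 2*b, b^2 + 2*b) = b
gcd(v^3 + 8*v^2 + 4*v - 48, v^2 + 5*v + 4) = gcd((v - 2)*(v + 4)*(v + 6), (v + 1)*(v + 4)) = v + 4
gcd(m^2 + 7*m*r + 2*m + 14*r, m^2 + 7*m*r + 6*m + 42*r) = m + 7*r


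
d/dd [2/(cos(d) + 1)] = 2*sin(d)/(cos(d) + 1)^2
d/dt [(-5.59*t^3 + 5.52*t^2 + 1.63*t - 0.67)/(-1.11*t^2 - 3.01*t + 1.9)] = (6.2049*t^4 + 33.6518*t^3 - 46.6689*t^2 + 19.4886*t + 1.0803)/(1.2321*t^4 + 6.6822*t^3 + 4.8421*t^2 - 11.438*t + 3.61)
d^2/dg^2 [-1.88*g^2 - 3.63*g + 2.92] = -3.76000000000000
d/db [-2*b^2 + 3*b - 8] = 3 - 4*b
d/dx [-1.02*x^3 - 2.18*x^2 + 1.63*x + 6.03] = -3.06*x^2 - 4.36*x + 1.63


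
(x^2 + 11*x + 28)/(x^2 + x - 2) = (x^2 + 11*x + 28)/(x^2 + x - 2)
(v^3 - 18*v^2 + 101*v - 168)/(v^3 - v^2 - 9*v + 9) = (v^2 - 15*v + 56)/(v^2 + 2*v - 3)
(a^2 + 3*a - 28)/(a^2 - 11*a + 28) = (a + 7)/(a - 7)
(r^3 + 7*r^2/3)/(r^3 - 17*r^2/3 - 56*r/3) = r/(r - 8)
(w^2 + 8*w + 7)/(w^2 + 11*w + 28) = (w + 1)/(w + 4)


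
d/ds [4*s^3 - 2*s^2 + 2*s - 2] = 12*s^2 - 4*s + 2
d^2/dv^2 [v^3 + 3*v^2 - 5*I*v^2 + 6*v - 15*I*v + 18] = 6*v + 6 - 10*I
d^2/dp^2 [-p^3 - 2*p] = -6*p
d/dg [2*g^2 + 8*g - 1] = 4*g + 8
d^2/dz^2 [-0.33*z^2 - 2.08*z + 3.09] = -0.660000000000000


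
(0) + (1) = 1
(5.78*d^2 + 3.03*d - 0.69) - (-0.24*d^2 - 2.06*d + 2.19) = 6.02*d^2 + 5.09*d - 2.88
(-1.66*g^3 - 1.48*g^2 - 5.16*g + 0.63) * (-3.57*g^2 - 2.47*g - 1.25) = 5.9262*g^5 + 9.3838*g^4 + 24.1518*g^3 + 12.3461*g^2 + 4.8939*g - 0.7875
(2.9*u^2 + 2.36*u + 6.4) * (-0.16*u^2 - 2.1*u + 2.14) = -0.464*u^4 - 6.4676*u^3 + 0.226000000000001*u^2 - 8.3896*u + 13.696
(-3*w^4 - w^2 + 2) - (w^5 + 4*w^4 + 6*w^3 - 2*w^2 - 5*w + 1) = -w^5 - 7*w^4 - 6*w^3 + w^2 + 5*w + 1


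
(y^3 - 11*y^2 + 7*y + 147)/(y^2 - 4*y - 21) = y - 7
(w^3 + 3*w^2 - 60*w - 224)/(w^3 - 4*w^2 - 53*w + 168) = (w + 4)/(w - 3)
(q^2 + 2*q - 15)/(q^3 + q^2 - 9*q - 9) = (q + 5)/(q^2 + 4*q + 3)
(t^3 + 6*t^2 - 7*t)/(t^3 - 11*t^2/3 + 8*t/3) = 3*(t + 7)/(3*t - 8)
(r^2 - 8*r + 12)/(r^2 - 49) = (r^2 - 8*r + 12)/(r^2 - 49)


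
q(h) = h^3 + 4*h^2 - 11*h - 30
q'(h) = 3*h^2 + 8*h - 11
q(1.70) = -32.23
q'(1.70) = 11.27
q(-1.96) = -0.60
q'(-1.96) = -15.16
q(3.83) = 42.73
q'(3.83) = 63.65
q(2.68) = -11.50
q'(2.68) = 31.99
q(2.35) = -20.78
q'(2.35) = 24.37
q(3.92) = 48.58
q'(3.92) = 66.46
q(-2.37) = 5.23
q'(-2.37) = -13.11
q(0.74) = -35.54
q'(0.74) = -3.44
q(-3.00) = 12.00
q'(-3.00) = -8.00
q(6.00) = 264.00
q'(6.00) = 145.00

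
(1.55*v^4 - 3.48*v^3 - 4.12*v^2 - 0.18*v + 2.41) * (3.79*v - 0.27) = 5.8745*v^5 - 13.6077*v^4 - 14.6752*v^3 + 0.4302*v^2 + 9.1825*v - 0.6507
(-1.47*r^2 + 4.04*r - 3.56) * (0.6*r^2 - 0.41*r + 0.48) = -0.882*r^4 + 3.0267*r^3 - 4.498*r^2 + 3.3988*r - 1.7088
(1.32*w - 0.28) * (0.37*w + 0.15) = 0.4884*w^2 + 0.0944*w - 0.042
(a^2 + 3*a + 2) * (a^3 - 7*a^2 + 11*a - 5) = a^5 - 4*a^4 - 8*a^3 + 14*a^2 + 7*a - 10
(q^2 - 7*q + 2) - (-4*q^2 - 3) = 5*q^2 - 7*q + 5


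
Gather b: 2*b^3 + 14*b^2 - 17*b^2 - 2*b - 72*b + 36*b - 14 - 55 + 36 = 2*b^3 - 3*b^2 - 38*b - 33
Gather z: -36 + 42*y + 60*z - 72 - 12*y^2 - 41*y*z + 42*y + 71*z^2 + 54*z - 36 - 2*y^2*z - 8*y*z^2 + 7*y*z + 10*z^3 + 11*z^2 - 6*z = -12*y^2 + 84*y + 10*z^3 + z^2*(82 - 8*y) + z*(-2*y^2 - 34*y + 108) - 144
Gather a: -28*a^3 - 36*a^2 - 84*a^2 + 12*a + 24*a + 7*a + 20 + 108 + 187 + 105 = -28*a^3 - 120*a^2 + 43*a + 420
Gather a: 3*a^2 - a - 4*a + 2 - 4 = 3*a^2 - 5*a - 2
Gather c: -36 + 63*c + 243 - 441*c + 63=270 - 378*c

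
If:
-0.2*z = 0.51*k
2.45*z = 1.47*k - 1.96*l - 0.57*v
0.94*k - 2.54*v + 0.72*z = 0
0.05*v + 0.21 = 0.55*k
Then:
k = 0.37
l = 1.49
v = -0.13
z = -0.94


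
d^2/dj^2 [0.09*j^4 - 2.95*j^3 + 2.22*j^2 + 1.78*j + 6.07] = 1.08*j^2 - 17.7*j + 4.44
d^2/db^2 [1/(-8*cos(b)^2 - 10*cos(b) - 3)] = 2*(128*sin(b)^4 - 66*sin(b)^2 - 165*cos(b) + 30*cos(3*b) - 138)/((2*cos(b) + 1)^3*(4*cos(b) + 3)^3)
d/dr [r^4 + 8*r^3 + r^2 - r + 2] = 4*r^3 + 24*r^2 + 2*r - 1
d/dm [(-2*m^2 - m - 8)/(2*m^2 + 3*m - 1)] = (-4*m^2 + 36*m + 25)/(4*m^4 + 12*m^3 + 5*m^2 - 6*m + 1)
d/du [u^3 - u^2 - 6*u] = 3*u^2 - 2*u - 6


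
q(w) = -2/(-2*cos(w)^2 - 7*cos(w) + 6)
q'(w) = -2*(-4*sin(w)*cos(w) - 7*sin(w))/(-2*cos(w)^2 - 7*cos(w) + 6)^2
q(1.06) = -0.95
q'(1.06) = 3.54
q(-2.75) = -0.19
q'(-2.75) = -0.02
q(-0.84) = -4.58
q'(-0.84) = -75.50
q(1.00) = -1.22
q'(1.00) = 5.77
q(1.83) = -0.26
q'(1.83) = 0.20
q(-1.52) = -0.35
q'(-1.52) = -0.45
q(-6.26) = 0.67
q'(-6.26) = 0.06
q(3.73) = -0.19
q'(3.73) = -0.04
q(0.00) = 0.67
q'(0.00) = 0.00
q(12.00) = 1.50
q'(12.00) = -6.28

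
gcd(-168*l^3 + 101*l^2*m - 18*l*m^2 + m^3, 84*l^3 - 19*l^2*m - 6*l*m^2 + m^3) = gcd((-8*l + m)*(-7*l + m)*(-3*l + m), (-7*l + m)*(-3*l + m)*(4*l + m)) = 21*l^2 - 10*l*m + m^2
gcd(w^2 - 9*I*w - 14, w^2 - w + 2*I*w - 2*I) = 1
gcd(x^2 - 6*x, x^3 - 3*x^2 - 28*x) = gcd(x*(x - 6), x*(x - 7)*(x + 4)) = x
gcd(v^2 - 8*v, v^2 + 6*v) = v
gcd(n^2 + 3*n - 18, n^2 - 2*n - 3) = n - 3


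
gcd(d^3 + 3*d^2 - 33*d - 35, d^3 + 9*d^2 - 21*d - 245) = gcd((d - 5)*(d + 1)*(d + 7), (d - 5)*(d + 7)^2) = d^2 + 2*d - 35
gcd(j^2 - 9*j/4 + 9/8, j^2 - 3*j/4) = j - 3/4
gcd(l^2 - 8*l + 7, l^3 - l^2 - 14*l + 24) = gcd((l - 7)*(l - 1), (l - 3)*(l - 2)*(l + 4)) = 1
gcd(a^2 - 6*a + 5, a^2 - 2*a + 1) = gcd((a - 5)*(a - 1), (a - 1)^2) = a - 1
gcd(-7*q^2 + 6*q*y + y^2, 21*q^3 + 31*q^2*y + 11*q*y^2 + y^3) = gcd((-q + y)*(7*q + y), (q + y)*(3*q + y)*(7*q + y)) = 7*q + y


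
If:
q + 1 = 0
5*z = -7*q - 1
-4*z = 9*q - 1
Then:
No Solution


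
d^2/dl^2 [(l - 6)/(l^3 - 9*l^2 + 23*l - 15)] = 2*((l - 6)*(3*l^2 - 18*l + 23)^2 + (-3*l^2 + 18*l - 3*(l - 6)*(l - 3) - 23)*(l^3 - 9*l^2 + 23*l - 15))/(l^3 - 9*l^2 + 23*l - 15)^3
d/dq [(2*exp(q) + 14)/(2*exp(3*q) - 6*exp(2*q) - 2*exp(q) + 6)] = ((exp(q) + 7)*(-3*exp(2*q) + 6*exp(q) + 1) + exp(3*q) - 3*exp(2*q) - exp(q) + 3)*exp(q)/(exp(3*q) - 3*exp(2*q) - exp(q) + 3)^2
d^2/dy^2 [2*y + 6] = 0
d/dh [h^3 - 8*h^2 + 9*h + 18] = 3*h^2 - 16*h + 9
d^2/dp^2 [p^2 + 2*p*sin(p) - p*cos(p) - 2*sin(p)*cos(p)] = -2*p*sin(p) + p*cos(p) + 2*sin(p) + 4*sin(2*p) + 4*cos(p) + 2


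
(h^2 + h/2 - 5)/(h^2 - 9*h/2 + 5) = (2*h + 5)/(2*h - 5)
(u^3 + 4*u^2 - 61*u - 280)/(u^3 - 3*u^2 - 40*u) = (u + 7)/u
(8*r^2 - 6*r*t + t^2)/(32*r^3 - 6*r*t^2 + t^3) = (2*r - t)/(8*r^2 + 2*r*t - t^2)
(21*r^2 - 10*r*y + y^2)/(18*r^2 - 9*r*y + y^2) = (-7*r + y)/(-6*r + y)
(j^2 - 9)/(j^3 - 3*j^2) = (j + 3)/j^2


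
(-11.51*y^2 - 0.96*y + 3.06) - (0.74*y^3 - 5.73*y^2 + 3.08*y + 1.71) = -0.74*y^3 - 5.78*y^2 - 4.04*y + 1.35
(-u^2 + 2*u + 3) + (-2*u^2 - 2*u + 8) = 11 - 3*u^2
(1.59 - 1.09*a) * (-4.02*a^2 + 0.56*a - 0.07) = 4.3818*a^3 - 7.0022*a^2 + 0.9667*a - 0.1113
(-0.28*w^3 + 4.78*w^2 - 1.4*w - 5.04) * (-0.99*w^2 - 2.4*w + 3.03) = 0.2772*w^5 - 4.0602*w^4 - 10.9344*w^3 + 22.833*w^2 + 7.854*w - 15.2712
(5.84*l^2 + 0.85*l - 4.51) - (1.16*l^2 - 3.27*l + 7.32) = 4.68*l^2 + 4.12*l - 11.83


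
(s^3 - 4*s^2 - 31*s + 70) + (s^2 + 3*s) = s^3 - 3*s^2 - 28*s + 70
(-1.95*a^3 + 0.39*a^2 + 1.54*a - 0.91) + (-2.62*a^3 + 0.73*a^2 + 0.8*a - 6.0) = -4.57*a^3 + 1.12*a^2 + 2.34*a - 6.91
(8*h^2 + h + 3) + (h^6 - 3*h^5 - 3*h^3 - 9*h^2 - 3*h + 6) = h^6 - 3*h^5 - 3*h^3 - h^2 - 2*h + 9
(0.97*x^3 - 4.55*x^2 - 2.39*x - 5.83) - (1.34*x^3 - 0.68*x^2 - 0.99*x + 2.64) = -0.37*x^3 - 3.87*x^2 - 1.4*x - 8.47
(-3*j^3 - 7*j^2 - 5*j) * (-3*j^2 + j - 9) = 9*j^5 + 18*j^4 + 35*j^3 + 58*j^2 + 45*j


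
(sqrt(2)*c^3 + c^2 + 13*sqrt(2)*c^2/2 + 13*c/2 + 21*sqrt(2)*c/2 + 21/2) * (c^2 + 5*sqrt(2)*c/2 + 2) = sqrt(2)*c^5 + 6*c^4 + 13*sqrt(2)*c^4/2 + 15*sqrt(2)*c^3 + 39*c^3 + 117*sqrt(2)*c^2/4 + 65*c^2 + 13*c + 189*sqrt(2)*c/4 + 21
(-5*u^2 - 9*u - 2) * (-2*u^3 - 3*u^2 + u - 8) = 10*u^5 + 33*u^4 + 26*u^3 + 37*u^2 + 70*u + 16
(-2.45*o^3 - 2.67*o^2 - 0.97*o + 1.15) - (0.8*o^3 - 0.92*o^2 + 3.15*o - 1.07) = -3.25*o^3 - 1.75*o^2 - 4.12*o + 2.22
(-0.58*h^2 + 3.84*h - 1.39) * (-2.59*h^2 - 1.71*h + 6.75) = 1.5022*h^4 - 8.9538*h^3 - 6.8813*h^2 + 28.2969*h - 9.3825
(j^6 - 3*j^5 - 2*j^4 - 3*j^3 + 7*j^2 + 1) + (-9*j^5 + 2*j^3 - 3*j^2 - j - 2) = j^6 - 12*j^5 - 2*j^4 - j^3 + 4*j^2 - j - 1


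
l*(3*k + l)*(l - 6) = 3*k*l^2 - 18*k*l + l^3 - 6*l^2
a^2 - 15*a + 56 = (a - 8)*(a - 7)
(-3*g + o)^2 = 9*g^2 - 6*g*o + o^2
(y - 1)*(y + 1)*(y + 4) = y^3 + 4*y^2 - y - 4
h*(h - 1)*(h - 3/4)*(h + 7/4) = h^4 - 37*h^2/16 + 21*h/16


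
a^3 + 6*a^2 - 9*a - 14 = (a - 2)*(a + 1)*(a + 7)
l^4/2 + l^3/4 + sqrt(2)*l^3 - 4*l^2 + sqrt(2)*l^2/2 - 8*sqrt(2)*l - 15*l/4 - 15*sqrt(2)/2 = (l/2 + sqrt(2))*(l - 3)*(l + 1)*(l + 5/2)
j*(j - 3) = j^2 - 3*j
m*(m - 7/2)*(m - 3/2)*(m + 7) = m^4 + 2*m^3 - 119*m^2/4 + 147*m/4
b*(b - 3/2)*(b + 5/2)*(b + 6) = b^4 + 7*b^3 + 9*b^2/4 - 45*b/2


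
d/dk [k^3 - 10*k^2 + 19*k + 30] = 3*k^2 - 20*k + 19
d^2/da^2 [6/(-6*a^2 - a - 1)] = 12*(36*a^2 + 6*a - (12*a + 1)^2 + 6)/(6*a^2 + a + 1)^3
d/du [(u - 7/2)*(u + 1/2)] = 2*u - 3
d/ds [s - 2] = 1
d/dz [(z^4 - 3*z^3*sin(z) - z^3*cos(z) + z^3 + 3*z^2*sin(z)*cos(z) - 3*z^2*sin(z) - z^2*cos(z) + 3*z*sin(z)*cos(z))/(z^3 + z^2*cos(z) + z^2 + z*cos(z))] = (2*z^2*sin(z) - 3*z^2*cos(z) + z^2 - 6*z*sin(z)^2 + 2*z*cos(z) - 3*sin(2*z) + 3*cos(z)^3 - cos(z)^2)/(z + cos(z))^2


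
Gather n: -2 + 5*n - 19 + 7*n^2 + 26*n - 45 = 7*n^2 + 31*n - 66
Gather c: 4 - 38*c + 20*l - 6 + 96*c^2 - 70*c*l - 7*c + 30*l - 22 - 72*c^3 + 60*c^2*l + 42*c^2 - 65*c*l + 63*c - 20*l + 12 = -72*c^3 + c^2*(60*l + 138) + c*(18 - 135*l) + 30*l - 12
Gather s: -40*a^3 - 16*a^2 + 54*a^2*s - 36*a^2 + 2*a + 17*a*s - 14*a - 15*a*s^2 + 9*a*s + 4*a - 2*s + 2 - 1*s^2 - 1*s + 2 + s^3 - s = -40*a^3 - 52*a^2 - 8*a + s^3 + s^2*(-15*a - 1) + s*(54*a^2 + 26*a - 4) + 4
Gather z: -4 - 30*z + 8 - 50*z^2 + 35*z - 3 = -50*z^2 + 5*z + 1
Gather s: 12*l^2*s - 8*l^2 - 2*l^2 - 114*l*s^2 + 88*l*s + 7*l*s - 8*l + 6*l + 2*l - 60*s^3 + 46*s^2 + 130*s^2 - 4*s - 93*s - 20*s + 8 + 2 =-10*l^2 - 60*s^3 + s^2*(176 - 114*l) + s*(12*l^2 + 95*l - 117) + 10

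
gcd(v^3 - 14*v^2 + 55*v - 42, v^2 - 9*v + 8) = v - 1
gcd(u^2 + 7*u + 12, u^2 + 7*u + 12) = u^2 + 7*u + 12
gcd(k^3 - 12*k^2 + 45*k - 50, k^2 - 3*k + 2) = k - 2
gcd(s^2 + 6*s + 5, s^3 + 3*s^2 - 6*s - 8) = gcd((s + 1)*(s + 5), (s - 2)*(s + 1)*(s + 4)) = s + 1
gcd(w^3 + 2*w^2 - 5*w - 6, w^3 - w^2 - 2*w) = w^2 - w - 2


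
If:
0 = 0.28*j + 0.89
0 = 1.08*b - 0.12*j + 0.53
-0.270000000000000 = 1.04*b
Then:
No Solution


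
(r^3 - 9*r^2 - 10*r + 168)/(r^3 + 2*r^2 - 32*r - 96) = (r - 7)/(r + 4)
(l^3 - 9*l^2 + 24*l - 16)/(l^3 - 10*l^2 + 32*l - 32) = (l - 1)/(l - 2)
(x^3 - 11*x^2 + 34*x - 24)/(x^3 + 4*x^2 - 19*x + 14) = (x^2 - 10*x + 24)/(x^2 + 5*x - 14)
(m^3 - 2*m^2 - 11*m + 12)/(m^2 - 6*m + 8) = (m^2 + 2*m - 3)/(m - 2)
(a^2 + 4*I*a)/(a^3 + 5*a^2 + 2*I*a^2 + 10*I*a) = (a + 4*I)/(a^2 + a*(5 + 2*I) + 10*I)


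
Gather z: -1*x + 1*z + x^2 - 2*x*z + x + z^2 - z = x^2 - 2*x*z + z^2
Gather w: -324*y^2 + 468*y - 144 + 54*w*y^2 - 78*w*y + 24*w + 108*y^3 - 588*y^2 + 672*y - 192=w*(54*y^2 - 78*y + 24) + 108*y^3 - 912*y^2 + 1140*y - 336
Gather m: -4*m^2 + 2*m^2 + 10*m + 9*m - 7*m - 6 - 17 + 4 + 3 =-2*m^2 + 12*m - 16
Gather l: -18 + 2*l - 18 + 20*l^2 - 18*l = 20*l^2 - 16*l - 36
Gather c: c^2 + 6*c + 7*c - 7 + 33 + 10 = c^2 + 13*c + 36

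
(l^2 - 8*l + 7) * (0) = 0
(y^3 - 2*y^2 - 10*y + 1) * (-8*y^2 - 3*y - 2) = -8*y^5 + 13*y^4 + 84*y^3 + 26*y^2 + 17*y - 2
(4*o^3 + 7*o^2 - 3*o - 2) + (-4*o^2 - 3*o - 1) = 4*o^3 + 3*o^2 - 6*o - 3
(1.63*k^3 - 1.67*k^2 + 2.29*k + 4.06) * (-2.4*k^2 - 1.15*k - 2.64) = -3.912*k^5 + 2.1335*k^4 - 7.8787*k^3 - 7.9687*k^2 - 10.7146*k - 10.7184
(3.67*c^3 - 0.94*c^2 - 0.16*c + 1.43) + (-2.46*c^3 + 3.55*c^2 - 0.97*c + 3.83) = 1.21*c^3 + 2.61*c^2 - 1.13*c + 5.26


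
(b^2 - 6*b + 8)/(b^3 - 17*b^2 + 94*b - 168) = (b - 2)/(b^2 - 13*b + 42)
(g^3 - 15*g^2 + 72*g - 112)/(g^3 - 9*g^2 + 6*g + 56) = (g - 4)/(g + 2)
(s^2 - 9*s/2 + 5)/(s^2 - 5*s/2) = (s - 2)/s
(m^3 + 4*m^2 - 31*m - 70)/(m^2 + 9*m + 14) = m - 5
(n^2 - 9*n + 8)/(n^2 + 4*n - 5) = (n - 8)/(n + 5)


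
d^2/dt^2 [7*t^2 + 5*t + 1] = 14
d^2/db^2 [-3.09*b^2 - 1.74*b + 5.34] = -6.18000000000000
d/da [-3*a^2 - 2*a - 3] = -6*a - 2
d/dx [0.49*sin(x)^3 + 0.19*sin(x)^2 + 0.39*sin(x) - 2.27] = (1.47*sin(x)^2 + 0.38*sin(x) + 0.39)*cos(x)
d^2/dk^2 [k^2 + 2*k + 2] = 2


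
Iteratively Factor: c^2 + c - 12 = (c + 4)*(c - 3)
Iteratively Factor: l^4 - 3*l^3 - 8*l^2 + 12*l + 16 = (l - 4)*(l^3 + l^2 - 4*l - 4) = (l - 4)*(l + 1)*(l^2 - 4) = (l - 4)*(l - 2)*(l + 1)*(l + 2)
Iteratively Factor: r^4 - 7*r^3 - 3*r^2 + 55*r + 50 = (r - 5)*(r^3 - 2*r^2 - 13*r - 10) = (r - 5)^2*(r^2 + 3*r + 2) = (r - 5)^2*(r + 1)*(r + 2)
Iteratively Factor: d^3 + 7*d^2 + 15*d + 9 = (d + 3)*(d^2 + 4*d + 3) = (d + 3)^2*(d + 1)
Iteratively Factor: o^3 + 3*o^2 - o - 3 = (o - 1)*(o^2 + 4*o + 3) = (o - 1)*(o + 1)*(o + 3)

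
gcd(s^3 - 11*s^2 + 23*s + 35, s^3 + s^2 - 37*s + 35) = s - 5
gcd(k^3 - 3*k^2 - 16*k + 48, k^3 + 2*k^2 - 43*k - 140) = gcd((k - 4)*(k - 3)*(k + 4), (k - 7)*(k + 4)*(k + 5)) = k + 4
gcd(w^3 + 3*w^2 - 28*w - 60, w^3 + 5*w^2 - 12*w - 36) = w^2 + 8*w + 12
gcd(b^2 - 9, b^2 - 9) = b^2 - 9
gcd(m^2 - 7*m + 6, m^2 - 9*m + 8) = m - 1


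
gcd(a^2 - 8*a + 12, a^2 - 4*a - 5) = 1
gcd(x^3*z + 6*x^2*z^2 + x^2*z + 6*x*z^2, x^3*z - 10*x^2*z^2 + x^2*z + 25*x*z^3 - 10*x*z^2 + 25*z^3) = x*z + z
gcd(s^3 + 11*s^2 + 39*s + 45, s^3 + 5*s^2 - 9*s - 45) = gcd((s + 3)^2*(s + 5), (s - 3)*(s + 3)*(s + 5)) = s^2 + 8*s + 15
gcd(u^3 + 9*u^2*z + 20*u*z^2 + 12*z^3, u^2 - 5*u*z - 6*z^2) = u + z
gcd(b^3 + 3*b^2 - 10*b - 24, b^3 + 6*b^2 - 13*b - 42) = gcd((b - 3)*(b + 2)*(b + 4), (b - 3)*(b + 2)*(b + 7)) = b^2 - b - 6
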